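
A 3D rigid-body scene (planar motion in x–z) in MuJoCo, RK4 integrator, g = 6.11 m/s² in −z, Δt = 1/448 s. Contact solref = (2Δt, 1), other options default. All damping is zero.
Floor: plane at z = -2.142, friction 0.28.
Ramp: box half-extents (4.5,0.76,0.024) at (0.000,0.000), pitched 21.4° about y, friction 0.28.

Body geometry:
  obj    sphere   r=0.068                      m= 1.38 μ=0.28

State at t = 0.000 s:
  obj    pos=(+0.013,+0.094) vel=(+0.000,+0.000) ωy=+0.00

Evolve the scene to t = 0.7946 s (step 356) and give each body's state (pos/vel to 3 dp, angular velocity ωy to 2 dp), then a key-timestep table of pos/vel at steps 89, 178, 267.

State at t = 0.7946 s:
  obj    pos=(+0.481,-0.090) vel=(+1.178,-0.462) ωy=+18.61

Key-timestep trajectory:
   step    t(s)  obj.x    obj.z    obj.vx   obj.vz 
     89  0.1987   +0.042  +0.082  +0.295  -0.115
    178  0.3973   +0.130  +0.048  +0.589  -0.231
    267  0.5960   +0.276  -0.009  +0.884  -0.346


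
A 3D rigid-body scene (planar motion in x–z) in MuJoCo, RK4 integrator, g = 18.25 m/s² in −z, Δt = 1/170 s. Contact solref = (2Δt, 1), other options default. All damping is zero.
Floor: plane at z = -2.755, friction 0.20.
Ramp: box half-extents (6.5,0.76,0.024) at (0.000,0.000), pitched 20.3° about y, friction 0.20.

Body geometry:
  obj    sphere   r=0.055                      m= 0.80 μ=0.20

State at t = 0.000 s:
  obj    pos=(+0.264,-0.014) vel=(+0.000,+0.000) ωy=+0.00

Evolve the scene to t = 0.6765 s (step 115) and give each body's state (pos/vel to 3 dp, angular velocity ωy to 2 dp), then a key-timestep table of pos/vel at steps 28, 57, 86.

State at t = 0.6765 s:
  obj    pos=(+1.235,-0.373) vel=(+2.869,-1.061) ωy=+55.61

Key-timestep trajectory:
   step    t(s)  obj.x    obj.z    obj.vx   obj.vz 
     28  0.1647   +0.322  -0.035  +0.699  -0.258
     57  0.3353   +0.503  -0.102  +1.422  -0.526
     86  0.5059   +0.807  -0.214  +2.146  -0.794


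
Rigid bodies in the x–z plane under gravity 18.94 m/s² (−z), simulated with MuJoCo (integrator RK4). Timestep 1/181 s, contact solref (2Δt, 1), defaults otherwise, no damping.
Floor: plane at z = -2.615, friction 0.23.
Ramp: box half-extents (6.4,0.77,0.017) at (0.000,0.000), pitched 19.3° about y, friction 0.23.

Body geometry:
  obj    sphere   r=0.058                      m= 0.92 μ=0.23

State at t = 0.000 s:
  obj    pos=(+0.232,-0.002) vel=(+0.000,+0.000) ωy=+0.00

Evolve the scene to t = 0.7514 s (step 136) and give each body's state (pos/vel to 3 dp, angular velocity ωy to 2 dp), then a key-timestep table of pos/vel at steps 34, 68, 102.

State at t = 0.7514 s:
  obj    pos=(+1.423,-0.419) vel=(+3.171,-1.110) ωy=+57.91

Key-timestep trajectory:
   step    t(s)  obj.x    obj.z    obj.vx   obj.vz 
     34  0.1878   +0.307  -0.028  +0.793  -0.278
     68  0.3757   +0.530  -0.106  +1.586  -0.555
    102  0.5635   +0.902  -0.237  +2.378  -0.833


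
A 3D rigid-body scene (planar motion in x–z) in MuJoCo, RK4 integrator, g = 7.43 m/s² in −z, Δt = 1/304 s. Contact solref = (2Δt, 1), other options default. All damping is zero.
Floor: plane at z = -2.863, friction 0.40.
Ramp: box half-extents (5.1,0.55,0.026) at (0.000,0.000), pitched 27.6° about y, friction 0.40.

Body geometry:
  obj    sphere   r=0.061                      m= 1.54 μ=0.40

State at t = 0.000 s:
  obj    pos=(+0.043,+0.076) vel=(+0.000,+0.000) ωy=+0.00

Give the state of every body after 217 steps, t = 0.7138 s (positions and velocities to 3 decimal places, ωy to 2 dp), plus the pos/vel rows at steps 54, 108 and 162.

State at t = 0.7138 s:
  obj    pos=(+0.598,-0.215) vel=(+1.555,-0.813) ωy=+28.77

Key-timestep trajectory:
   step    t(s)  obj.x    obj.z    obj.vx   obj.vz 
     54  0.1776   +0.077  +0.058  +0.387  -0.202
    108  0.3553   +0.180  +0.004  +0.774  -0.405
    162  0.5329   +0.352  -0.086  +1.161  -0.607


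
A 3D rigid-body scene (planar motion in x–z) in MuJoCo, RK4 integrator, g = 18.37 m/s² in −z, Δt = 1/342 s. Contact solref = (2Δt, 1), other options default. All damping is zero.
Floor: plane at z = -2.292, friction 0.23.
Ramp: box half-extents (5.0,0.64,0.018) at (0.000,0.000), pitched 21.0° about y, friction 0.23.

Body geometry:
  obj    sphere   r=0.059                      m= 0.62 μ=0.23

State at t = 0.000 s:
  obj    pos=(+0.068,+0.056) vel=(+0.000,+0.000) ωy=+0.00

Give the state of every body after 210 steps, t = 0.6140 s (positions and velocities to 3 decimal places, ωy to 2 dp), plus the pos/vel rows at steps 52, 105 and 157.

State at t = 0.6140 s:
  obj    pos=(+0.896,-0.261) vel=(+2.696,-1.035) ωy=+48.93

Key-timestep trajectory:
   step    t(s)  obj.x    obj.z    obj.vx   obj.vz 
     52  0.1520   +0.119  +0.037  +0.668  -0.256
    105  0.3070   +0.275  -0.023  +1.348  -0.517
    157  0.4591   +0.531  -0.121  +2.015  -0.774


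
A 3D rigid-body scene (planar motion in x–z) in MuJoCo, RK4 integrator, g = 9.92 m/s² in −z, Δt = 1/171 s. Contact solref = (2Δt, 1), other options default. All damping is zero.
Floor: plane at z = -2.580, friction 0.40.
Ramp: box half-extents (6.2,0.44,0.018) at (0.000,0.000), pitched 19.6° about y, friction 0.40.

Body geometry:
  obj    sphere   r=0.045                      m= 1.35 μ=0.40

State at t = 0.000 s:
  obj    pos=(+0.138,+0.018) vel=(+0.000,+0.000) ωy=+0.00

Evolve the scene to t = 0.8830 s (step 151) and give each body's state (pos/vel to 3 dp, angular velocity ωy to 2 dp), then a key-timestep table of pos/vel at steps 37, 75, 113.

State at t = 0.8830 s:
  obj    pos=(+1.011,-0.293) vel=(+1.977,-0.704) ωy=+46.63

Key-timestep trajectory:
   step    t(s)  obj.x    obj.z    obj.vx   obj.vz 
     37  0.2164   +0.190  -0.001  +0.485  -0.173
     75  0.4386   +0.353  -0.059  +0.982  -0.350
    113  0.6608   +0.627  -0.156  +1.480  -0.527


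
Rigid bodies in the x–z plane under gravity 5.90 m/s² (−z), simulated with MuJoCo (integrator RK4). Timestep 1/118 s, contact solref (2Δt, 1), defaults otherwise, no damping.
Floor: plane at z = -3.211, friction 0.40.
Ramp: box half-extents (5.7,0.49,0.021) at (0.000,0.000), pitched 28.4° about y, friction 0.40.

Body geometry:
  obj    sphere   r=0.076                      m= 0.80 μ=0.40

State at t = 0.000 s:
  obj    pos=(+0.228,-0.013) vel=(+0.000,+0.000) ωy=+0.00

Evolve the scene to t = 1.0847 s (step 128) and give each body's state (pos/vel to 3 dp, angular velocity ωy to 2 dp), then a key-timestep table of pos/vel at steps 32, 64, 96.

State at t = 1.0847 s:
  obj    pos=(+1.266,-0.574) vel=(+1.913,-1.034) ωy=+28.60

Key-timestep trajectory:
   step    t(s)  obj.x    obj.z    obj.vx   obj.vz 
     32  0.2712   +0.293  -0.048  +0.478  -0.259
     64  0.5424   +0.487  -0.153  +0.956  -0.517
     96  0.8136   +0.812  -0.329  +1.435  -0.776


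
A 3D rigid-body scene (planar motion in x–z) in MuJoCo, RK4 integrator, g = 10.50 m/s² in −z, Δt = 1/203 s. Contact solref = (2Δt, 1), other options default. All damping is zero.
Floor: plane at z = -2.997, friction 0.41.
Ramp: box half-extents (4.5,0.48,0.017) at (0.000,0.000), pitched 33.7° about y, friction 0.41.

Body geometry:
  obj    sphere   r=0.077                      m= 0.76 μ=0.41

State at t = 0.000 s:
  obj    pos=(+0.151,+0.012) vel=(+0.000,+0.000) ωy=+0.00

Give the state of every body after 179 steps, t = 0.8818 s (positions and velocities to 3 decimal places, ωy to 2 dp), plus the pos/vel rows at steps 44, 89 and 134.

State at t = 0.8818 s:
  obj    pos=(+1.497,-0.886) vel=(+3.053,-2.036) ωy=+47.65

Key-timestep trajectory:
   step    t(s)  obj.x    obj.z    obj.vx   obj.vz 
     44  0.2167   +0.232  -0.042  +0.751  -0.501
     89  0.4384   +0.484  -0.210  +1.518  -1.012
    134  0.6601   +0.905  -0.491  +2.285  -1.524


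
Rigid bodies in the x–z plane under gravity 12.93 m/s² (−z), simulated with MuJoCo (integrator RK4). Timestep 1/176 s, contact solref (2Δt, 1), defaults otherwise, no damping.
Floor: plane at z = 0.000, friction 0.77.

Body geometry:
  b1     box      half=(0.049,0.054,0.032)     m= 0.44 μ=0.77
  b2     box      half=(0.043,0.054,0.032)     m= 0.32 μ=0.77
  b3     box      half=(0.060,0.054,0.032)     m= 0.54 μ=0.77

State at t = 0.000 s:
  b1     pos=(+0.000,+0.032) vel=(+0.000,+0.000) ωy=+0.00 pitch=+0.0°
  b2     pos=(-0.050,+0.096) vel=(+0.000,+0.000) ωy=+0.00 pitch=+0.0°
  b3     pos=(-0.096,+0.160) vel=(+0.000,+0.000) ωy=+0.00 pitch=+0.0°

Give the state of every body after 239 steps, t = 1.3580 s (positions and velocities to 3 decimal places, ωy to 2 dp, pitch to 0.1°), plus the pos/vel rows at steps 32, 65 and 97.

State at t = 1.3580 s:
  b1     pos=(+0.000,+0.032) vel=(+0.000,+0.000) ωy=+0.00 pitch=+0.0°
  b2     pos=(-0.089,+0.043) vel=(+0.000,+0.000) ωy=+0.00 pitch=-90.0°
  b3     pos=(-0.297,+0.032) vel=(+0.000,+0.000) ωy=+0.00 pitch=+180.0°

Key-timestep trajectory:
   step    t(s)  b1.x    b1.z    b1.vx   b1.vz   b2.x    b2.z    b2.vx   b2.vz   b3.x    b3.z    b3.vx   b3.vz 
     32  0.1818   +0.000  +0.032  +0.000  +0.000   -0.076  +0.082  -0.283  -0.404   -0.158  +0.085  -0.531  -1.224
     65  0.3693   +0.000  +0.032  +0.000  +0.000   -0.089  +0.043  +0.000  +0.000   -0.228  +0.068  -0.162  +0.020
     97  0.5511   +0.000  +0.032  +0.000  +0.000   -0.089  +0.043  +0.000  +0.000   -0.260  +0.063  -0.315  -0.127


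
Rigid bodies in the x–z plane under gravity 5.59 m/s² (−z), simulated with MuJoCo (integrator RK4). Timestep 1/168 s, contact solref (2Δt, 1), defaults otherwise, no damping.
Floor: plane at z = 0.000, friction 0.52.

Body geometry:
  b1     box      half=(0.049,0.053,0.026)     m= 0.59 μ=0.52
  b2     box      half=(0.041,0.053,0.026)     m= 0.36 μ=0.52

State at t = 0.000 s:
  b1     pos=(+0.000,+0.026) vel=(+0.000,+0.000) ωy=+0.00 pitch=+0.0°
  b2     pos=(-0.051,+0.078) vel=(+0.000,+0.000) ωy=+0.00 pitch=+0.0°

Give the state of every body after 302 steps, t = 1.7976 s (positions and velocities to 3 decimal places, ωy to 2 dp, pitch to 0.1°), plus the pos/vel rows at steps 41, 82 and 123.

State at t = 1.7976 s:
  b1     pos=(+0.000,+0.026) vel=(+0.000,+0.000) ωy=+0.00 pitch=+0.0°
  b2     pos=(-0.158,+0.026) vel=(+0.000,+0.000) ωy=+0.00 pitch=+180.0°

Key-timestep trajectory:
   step    t(s)  b1.x    b1.z    b1.vx   b1.vz   b2.x    b2.z    b2.vx   b2.vz 
     41  0.2440   +0.000  +0.026  +0.000  +0.000   -0.060  +0.076  -0.103  -0.044
     82  0.4881   +0.000  +0.026  +0.000  +0.000   -0.103  +0.047  -0.133  +0.030
    123  0.7321   +0.000  +0.026  +0.000  +0.000   -0.126  +0.047  -0.127  -0.044


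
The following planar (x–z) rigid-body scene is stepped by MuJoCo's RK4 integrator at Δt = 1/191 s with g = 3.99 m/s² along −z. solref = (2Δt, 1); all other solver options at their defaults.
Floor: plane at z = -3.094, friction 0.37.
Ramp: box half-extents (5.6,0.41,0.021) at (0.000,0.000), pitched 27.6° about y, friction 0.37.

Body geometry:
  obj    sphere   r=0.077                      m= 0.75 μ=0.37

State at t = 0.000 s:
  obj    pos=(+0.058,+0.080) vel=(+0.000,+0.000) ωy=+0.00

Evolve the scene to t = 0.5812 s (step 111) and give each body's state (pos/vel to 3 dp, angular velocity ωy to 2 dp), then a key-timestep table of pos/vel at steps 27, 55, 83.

State at t = 0.5812 s:
  obj    pos=(+0.256,-0.023) vel=(+0.680,-0.356) ωy=+9.96

Key-timestep trajectory:
   step    t(s)  obj.x    obj.z    obj.vx   obj.vz 
     27  0.1414   +0.070  +0.074  +0.165  -0.087
     55  0.2880   +0.107  +0.055  +0.337  -0.176
     83  0.4346   +0.169  +0.022  +0.509  -0.266


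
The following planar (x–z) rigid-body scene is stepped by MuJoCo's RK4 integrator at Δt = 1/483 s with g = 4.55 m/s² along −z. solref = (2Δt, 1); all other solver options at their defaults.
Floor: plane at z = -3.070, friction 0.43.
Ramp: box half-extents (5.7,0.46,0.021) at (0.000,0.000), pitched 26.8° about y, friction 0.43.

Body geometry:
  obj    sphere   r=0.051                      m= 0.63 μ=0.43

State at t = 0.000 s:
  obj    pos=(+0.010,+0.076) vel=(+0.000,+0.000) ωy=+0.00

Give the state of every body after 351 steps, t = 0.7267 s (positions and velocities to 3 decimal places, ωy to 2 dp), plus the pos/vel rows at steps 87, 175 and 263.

State at t = 0.7267 s:
  obj    pos=(+0.355,-0.099) vel=(+0.951,-0.480) ωy=+20.88

Key-timestep trajectory:
   step    t(s)  obj.x    obj.z    obj.vx   obj.vz 
     87  0.1801   +0.031  +0.065  +0.236  -0.119
    175  0.3623   +0.096  +0.032  +0.474  -0.239
    263  0.5445   +0.204  -0.022  +0.712  -0.360


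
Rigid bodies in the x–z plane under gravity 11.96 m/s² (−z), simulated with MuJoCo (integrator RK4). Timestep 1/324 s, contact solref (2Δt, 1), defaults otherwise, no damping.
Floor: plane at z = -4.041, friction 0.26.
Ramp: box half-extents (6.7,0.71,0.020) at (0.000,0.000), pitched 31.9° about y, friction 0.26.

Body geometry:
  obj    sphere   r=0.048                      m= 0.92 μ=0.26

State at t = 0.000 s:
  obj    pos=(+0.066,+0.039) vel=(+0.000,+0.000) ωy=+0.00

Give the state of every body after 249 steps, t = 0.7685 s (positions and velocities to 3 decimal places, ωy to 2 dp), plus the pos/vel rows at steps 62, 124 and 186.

State at t = 0.7685 s:
  obj    pos=(+1.198,-0.666) vel=(+2.946,-1.833) ωy=+72.26

Key-timestep trajectory:
   step    t(s)  obj.x    obj.z    obj.vx   obj.vz 
     62  0.1914   +0.136  -0.005  +0.734  -0.457
    124  0.3827   +0.347  -0.136  +1.467  -0.913
    186  0.5741   +0.698  -0.354  +2.200  -1.370


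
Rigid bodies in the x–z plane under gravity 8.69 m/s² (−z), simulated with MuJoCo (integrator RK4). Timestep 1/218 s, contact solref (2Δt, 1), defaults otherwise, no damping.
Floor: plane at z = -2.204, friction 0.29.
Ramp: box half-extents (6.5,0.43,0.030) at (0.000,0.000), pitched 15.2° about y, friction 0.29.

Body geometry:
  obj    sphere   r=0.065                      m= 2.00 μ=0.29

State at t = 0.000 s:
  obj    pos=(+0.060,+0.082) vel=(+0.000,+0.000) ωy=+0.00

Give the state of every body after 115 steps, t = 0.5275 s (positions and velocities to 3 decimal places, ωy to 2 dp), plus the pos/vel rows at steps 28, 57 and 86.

State at t = 0.5275 s:
  obj    pos=(+0.279,+0.023) vel=(+0.829,-0.225) ωy=+13.20

Key-timestep trajectory:
   step    t(s)  obj.x    obj.z    obj.vx   obj.vz 
     28  0.1284   +0.073  +0.079  +0.202  -0.055
     57  0.2615   +0.114  +0.068  +0.411  -0.112
     86  0.3945   +0.182  +0.049  +0.620  -0.168


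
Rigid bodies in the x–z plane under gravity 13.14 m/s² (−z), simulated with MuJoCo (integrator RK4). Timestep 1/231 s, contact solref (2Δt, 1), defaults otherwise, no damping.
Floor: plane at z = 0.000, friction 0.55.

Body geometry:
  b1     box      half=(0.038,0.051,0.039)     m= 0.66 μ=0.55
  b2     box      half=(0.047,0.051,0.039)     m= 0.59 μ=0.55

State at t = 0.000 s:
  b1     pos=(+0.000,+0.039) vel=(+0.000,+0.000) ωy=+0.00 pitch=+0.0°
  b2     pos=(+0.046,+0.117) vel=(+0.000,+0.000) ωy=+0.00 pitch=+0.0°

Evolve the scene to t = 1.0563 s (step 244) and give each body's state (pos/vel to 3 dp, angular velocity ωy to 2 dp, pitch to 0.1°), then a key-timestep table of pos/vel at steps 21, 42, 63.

State at t = 1.0563 s:
  b1     pos=(+0.000,+0.039) vel=(+0.000,+0.000) ωy=+0.00 pitch=+0.0°
  b2     pos=(+0.093,+0.047) vel=(+0.000,+0.000) ωy=+0.00 pitch=+90.0°

Key-timestep trajectory:
   step    t(s)  b1.x    b1.z    b1.vx   b1.vz   b2.x    b2.z    b2.vx   b2.vz 
     21  0.0909   +0.000  +0.039  +0.000  +0.000   +0.053  +0.115  +0.159  -0.060
     42  0.1818   +0.000  +0.039  +0.000  +0.000   +0.076  +0.093  +0.311  -0.594
     63  0.2727   +0.000  +0.039  +0.000  +0.000   +0.096  +0.048  -0.033  +0.014


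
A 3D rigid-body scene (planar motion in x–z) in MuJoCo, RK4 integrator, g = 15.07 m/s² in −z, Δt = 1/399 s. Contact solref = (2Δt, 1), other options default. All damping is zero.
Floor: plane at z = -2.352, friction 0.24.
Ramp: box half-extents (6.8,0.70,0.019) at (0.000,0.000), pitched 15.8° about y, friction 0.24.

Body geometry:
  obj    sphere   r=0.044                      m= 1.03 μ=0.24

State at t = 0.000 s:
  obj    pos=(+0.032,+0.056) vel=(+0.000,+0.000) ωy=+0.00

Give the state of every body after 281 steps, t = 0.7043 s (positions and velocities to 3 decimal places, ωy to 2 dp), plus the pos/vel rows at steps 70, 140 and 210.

State at t = 0.7043 s:
  obj    pos=(+0.732,-0.142) vel=(+1.986,-0.562) ωy=+46.91

Key-timestep trajectory:
   step    t(s)  obj.x    obj.z    obj.vx   obj.vz 
     70  0.1754   +0.076  +0.044  +0.495  -0.140
    140  0.3509   +0.206  +0.007  +0.990  -0.280
    210  0.5263   +0.423  -0.054  +1.484  -0.420


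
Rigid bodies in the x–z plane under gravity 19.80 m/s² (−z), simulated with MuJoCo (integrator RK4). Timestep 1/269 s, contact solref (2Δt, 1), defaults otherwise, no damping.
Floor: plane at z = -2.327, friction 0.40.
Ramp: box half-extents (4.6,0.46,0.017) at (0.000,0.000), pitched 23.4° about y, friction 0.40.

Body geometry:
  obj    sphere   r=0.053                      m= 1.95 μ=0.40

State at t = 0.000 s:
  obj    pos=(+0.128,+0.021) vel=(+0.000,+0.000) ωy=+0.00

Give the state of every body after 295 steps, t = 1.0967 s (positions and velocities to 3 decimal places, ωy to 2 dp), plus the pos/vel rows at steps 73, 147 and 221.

State at t = 1.0967 s:
  obj    pos=(+3.228,-1.321) vel=(+5.653,-2.446) ωy=+116.21

Key-timestep trajectory:
   step    t(s)  obj.x    obj.z    obj.vx   obj.vz 
     73  0.2714   +0.318  -0.061  +1.399  -0.605
    147  0.5465   +0.898  -0.312  +2.817  -1.219
    221  0.8216   +1.868  -0.732  +4.235  -1.833


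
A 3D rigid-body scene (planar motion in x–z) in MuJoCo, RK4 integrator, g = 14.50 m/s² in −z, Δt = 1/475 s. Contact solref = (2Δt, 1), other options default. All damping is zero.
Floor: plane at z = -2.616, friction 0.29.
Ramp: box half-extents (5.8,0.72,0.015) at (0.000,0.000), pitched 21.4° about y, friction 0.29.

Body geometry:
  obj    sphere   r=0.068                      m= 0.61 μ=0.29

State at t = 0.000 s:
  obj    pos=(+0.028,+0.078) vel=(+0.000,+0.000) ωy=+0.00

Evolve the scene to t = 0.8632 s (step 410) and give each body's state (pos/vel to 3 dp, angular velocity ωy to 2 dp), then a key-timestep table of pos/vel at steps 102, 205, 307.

State at t = 0.8632 s:
  obj    pos=(+1.339,-0.436) vel=(+3.037,-1.190) ωy=+47.97

Key-timestep trajectory:
   step    t(s)  obj.x    obj.z    obj.vx   obj.vz 
    102  0.2147   +0.109  +0.046  +0.756  -0.296
    205  0.4316   +0.356  -0.050  +1.519  -0.595
    307  0.6463   +0.763  -0.210  +2.274  -0.891


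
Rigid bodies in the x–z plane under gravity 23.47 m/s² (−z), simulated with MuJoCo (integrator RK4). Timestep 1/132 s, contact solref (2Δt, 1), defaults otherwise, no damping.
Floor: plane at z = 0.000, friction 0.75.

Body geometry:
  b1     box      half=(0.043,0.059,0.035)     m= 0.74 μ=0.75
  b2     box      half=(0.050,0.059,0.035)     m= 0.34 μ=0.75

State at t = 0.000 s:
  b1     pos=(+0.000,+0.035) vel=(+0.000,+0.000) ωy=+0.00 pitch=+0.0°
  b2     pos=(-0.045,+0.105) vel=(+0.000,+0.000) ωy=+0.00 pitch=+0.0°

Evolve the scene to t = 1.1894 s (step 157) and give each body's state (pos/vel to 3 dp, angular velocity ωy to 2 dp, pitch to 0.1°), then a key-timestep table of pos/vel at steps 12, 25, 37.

State at t = 1.1894 s:
  b1     pos=(+0.000,+0.035) vel=(+0.000,+0.000) ωy=+0.00 pitch=+0.0°
  b2     pos=(-0.089,+0.050) vel=(+0.000,+0.000) ωy=+0.00 pitch=-90.0°

Key-timestep trajectory:
   step    t(s)  b1.x    b1.z    b1.vx   b1.vz   b2.x    b2.z    b2.vx   b2.vz 
     12  0.0909   +0.000  +0.035  +0.000  +0.001   -0.048  +0.104  -0.091  -0.012
     25  0.1894   +0.000  +0.035  +0.000  +0.000   -0.071  +0.092  -0.376  -0.459
     37  0.2803   +0.000  +0.035  +0.000  +0.000   -0.091  +0.047  +0.080  +0.130


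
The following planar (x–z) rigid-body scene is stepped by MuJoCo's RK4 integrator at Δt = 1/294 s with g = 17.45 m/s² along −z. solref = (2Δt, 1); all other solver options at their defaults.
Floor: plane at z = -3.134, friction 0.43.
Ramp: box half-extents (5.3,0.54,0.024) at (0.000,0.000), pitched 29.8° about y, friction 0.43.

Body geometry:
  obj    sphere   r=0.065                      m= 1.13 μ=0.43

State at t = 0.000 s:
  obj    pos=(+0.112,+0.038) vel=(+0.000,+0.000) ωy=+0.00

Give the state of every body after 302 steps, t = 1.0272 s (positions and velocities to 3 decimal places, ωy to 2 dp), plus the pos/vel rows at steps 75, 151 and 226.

State at t = 1.0272 s:
  obj    pos=(+2.948,-1.586) vel=(+5.522,-3.162) ωy=+97.88

Key-timestep trajectory:
   step    t(s)  obj.x    obj.z    obj.vx   obj.vz 
     75  0.2551   +0.287  -0.062  +1.371  -0.785
    151  0.5136   +0.821  -0.368  +2.761  -1.581
    226  0.7687   +1.700  -0.871  +4.132  -2.366


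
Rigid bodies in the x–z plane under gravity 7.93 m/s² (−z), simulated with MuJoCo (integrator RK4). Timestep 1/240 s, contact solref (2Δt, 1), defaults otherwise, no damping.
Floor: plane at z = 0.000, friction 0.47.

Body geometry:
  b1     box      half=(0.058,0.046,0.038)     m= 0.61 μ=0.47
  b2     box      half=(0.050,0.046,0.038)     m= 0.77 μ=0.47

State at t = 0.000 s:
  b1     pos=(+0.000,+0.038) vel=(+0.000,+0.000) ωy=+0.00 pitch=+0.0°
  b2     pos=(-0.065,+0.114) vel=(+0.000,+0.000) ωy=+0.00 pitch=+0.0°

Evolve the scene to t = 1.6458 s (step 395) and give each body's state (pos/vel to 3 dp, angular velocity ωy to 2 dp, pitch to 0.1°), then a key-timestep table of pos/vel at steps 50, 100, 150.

State at t = 1.6458 s:
  b1     pos=(+0.000,+0.038) vel=(+0.000,+0.000) ωy=+0.00 pitch=+0.0°
  b2     pos=(-0.113,+0.050) vel=(+0.000,+0.000) ωy=+0.00 pitch=-90.0°

Key-timestep trajectory:
   step    t(s)  b1.x    b1.z    b1.vx   b1.vz   b2.x    b2.z    b2.vx   b2.vz 
     50  0.2083   +0.000  +0.038  +0.000  +0.000   -0.086  +0.103  -0.218  -0.225
    100  0.4167   +0.000  +0.038  +0.000  +0.000   -0.134  +0.060  -0.101  +0.032
    150  0.6250   +0.000  +0.038  +0.000  +0.000   -0.122  +0.055  +0.228  -0.122


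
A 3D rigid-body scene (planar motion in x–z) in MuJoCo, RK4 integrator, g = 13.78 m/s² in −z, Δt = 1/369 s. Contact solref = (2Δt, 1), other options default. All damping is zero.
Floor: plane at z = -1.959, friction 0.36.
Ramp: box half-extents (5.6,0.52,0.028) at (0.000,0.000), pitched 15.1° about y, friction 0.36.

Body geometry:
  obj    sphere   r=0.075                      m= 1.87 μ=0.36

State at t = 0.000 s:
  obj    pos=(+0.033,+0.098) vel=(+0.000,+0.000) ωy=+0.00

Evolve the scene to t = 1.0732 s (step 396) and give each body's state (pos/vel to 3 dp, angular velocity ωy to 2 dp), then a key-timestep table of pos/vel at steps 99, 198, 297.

State at t = 1.0732 s:
  obj    pos=(+1.459,-0.287) vel=(+2.657,-0.717) ωy=+36.69

Key-timestep trajectory:
   step    t(s)  obj.x    obj.z    obj.vx   obj.vz 
     99  0.2683   +0.122  +0.074  +0.664  -0.179
    198  0.5366   +0.389  +0.002  +1.328  -0.358
    297  0.8049   +0.835  -0.119  +1.993  -0.538


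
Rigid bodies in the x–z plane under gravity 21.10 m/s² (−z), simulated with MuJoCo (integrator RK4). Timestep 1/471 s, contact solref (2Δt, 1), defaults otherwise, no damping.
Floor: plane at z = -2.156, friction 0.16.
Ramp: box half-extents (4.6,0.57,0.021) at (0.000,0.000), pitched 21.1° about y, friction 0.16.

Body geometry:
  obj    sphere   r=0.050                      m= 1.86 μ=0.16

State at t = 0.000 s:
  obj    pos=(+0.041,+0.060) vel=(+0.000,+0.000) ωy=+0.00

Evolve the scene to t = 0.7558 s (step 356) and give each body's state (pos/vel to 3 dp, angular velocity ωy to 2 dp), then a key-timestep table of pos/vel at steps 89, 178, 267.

State at t = 0.7558 s:
  obj    pos=(+1.487,-0.498) vel=(+3.826,-1.476) ωy=+82.01

Key-timestep trajectory:
   step    t(s)  obj.x    obj.z    obj.vx   obj.vz 
     89  0.1890   +0.131  +0.025  +0.957  -0.369
    178  0.3779   +0.403  -0.079  +1.913  -0.738
    267  0.5669   +0.855  -0.254  +2.870  -1.107


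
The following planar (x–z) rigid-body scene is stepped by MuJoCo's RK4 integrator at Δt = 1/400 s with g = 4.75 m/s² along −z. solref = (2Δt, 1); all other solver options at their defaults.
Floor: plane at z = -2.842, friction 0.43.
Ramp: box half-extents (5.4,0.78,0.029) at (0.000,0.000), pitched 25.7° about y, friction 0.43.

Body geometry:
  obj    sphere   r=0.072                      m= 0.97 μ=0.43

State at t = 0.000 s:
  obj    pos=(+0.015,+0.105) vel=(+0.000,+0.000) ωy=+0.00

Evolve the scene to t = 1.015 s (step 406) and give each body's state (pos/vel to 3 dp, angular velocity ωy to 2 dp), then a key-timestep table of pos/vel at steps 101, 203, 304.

State at t = 1.015 s:
  obj    pos=(+0.698,-0.224) vel=(+1.346,-0.648) ωy=+20.74

Key-timestep trajectory:
   step    t(s)  obj.x    obj.z    obj.vx   obj.vz 
    101  0.2525   +0.057  +0.085  +0.335  -0.161
    203  0.5075   +0.186  +0.023  +0.673  -0.324
    304  0.7600   +0.398  -0.079  +1.008  -0.485


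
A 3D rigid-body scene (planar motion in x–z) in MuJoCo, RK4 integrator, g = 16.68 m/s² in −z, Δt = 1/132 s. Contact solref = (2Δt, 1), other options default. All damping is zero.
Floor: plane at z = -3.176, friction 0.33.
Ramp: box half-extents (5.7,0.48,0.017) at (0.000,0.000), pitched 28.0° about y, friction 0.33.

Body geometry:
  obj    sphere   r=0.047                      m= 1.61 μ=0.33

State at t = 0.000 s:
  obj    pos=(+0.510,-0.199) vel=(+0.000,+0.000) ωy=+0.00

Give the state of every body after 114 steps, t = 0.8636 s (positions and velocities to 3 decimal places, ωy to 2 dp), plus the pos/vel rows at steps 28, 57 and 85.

State at t = 0.8636 s:
  obj    pos=(+2.352,-1.178) vel=(+4.265,-2.268) ωy=+102.76

Key-timestep trajectory:
   step    t(s)  obj.x    obj.z    obj.vx   obj.vz 
     28  0.2121   +0.621  -0.258  +1.048  -0.557
     57  0.4318   +0.971  -0.444  +2.133  -1.134
     85  0.6439   +1.534  -0.743  +3.180  -1.691


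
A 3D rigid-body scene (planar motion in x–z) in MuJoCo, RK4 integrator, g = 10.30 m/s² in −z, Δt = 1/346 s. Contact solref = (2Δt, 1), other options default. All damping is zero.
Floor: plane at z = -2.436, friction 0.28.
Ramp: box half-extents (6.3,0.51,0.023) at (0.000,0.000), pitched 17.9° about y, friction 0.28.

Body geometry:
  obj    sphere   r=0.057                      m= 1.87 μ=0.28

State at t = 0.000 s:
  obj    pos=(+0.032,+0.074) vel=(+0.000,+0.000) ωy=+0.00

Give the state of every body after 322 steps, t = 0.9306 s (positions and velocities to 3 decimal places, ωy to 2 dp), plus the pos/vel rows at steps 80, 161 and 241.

State at t = 0.9306 s:
  obj    pos=(+0.964,-0.227) vel=(+2.003,-0.647) ωy=+36.92

Key-timestep trajectory:
   step    t(s)  obj.x    obj.z    obj.vx   obj.vz 
     80  0.2312   +0.089  +0.055  +0.498  -0.161
    161  0.4653   +0.265  -0.002  +1.001  -0.323
    241  0.6965   +0.554  -0.095  +1.499  -0.484


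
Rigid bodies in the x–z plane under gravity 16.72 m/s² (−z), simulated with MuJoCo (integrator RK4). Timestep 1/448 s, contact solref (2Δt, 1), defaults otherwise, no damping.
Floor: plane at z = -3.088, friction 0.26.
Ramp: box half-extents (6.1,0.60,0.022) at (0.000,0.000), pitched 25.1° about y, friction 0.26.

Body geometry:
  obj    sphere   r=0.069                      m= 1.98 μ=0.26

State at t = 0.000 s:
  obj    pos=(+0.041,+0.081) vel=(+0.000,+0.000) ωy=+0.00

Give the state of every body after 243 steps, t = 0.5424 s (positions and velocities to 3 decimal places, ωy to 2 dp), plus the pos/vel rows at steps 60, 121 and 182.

State at t = 0.5424 s:
  obj    pos=(+0.716,-0.235) vel=(+2.489,-1.166) ωy=+39.82

Key-timestep trajectory:
   step    t(s)  obj.x    obj.z    obj.vx   obj.vz 
     60  0.1339   +0.082  +0.062  +0.615  -0.288
    121  0.2701   +0.208  +0.003  +1.239  -0.580
    182  0.4062   +0.420  -0.096  +1.864  -0.873


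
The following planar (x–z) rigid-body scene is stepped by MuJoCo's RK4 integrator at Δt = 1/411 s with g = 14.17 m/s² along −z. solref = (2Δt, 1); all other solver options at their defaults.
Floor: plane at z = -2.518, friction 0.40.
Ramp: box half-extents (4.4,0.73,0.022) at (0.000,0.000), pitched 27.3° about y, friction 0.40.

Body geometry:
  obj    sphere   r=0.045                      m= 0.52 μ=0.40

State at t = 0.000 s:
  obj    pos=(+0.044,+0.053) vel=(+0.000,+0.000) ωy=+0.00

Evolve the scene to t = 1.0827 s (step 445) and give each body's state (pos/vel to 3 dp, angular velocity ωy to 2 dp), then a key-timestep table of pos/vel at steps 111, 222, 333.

State at t = 1.0827 s:
  obj    pos=(+2.462,-1.195) vel=(+4.466,-2.305) ωy=+111.69

Key-timestep trajectory:
   step    t(s)  obj.x    obj.z    obj.vx   obj.vz 
    111  0.2701   +0.194  -0.025  +1.114  -0.575
    222  0.5401   +0.646  -0.258  +2.228  -1.150
    333  0.8102   +1.398  -0.646  +3.342  -1.725


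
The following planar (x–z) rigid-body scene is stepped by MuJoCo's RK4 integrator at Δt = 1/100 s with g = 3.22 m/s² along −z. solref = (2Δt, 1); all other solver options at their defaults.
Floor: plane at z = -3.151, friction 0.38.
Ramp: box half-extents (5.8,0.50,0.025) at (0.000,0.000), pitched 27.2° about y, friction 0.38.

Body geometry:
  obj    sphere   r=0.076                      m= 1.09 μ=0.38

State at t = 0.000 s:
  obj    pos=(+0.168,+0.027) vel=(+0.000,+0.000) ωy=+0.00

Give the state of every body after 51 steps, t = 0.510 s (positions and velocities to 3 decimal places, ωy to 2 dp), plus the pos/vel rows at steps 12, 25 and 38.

State at t = 0.510 s:
  obj    pos=(+0.290,-0.035) vel=(+0.477,-0.245) ωy=+7.05

Key-timestep trajectory:
   step    t(s)  obj.x    obj.z    obj.vx   obj.vz 
     12  0.1200   +0.175  +0.024  +0.112  -0.058
     25  0.2500   +0.197  +0.012  +0.234  -0.120
     38  0.3800   +0.236  -0.008  +0.355  -0.183


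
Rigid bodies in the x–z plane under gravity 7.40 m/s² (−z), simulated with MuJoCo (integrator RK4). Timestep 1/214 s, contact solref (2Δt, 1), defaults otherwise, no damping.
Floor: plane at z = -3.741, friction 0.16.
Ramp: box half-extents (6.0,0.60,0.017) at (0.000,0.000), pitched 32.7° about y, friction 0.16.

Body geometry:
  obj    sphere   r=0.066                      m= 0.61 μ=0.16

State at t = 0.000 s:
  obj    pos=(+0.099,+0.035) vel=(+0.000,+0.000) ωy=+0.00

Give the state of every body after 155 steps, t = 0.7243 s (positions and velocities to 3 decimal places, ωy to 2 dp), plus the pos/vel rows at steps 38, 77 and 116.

State at t = 0.7243 s:
  obj    pos=(+0.762,-0.390) vel=(+1.834,-1.164) ωy=+27.40

Key-timestep trajectory:
   step    t(s)  obj.x    obj.z    obj.vx   obj.vz 
     38  0.1776   +0.139  +0.009  +0.447  -0.292
     77  0.3598   +0.263  -0.070  +0.907  -0.587
    116  0.5421   +0.470  -0.203  +1.362  -0.895


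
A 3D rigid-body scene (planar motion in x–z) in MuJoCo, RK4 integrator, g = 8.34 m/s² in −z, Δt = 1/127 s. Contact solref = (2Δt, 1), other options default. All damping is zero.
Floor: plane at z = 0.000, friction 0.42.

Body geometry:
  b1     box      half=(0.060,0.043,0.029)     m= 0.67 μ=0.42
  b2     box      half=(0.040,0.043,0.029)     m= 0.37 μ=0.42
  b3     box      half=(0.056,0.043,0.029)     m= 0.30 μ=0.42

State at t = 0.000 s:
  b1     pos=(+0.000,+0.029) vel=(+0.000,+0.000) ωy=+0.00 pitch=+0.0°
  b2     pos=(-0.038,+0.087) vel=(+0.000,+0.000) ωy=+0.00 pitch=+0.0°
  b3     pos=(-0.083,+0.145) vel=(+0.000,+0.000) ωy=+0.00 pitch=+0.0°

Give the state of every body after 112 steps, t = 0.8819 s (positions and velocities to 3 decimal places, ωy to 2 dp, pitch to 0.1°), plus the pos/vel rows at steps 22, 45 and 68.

State at t = 0.8819 s:
  b1     pos=(+0.000,+0.029) vel=(+0.000,+0.000) ωy=+0.00 pitch=+0.0°
  b2     pos=(-0.038,+0.087) vel=(+0.000,+0.000) ωy=+0.00 pitch=+0.0°
  b3     pos=(-0.113,+0.056) vel=(+0.000,+0.000) ωy=+0.00 pitch=-90.0°

Key-timestep trajectory:
   step    t(s)  b1.x    b1.z    b1.vx   b1.vz   b2.x    b2.z    b2.vx   b2.vz   b3.x    b3.z    b3.vx   b3.vz 
     22  0.1732   +0.000  +0.029  +0.000  +0.000   -0.038  +0.087  +0.001  +0.000   -0.093  +0.141  -0.138  -0.084
     45  0.3543   +0.000  +0.029  +0.000  +0.000   -0.038  +0.087  +0.000  +0.000   -0.126  +0.053  +0.025  +0.084
     68  0.5354   +0.000  +0.029  +0.000  +0.000   -0.038  +0.087  +0.000  +0.001   -0.111  +0.057  -0.064  -0.024


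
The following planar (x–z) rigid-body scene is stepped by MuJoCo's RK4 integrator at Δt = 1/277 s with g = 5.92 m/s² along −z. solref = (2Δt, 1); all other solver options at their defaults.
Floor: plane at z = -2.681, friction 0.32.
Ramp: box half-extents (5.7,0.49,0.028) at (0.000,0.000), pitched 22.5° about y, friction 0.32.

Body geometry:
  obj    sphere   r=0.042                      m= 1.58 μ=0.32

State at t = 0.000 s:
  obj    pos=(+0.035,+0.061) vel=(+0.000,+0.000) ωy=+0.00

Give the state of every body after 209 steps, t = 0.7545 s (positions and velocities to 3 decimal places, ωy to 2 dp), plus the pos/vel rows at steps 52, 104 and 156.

State at t = 0.7545 s:
  obj    pos=(+0.461,-0.115) vel=(+1.128,-0.467) ωy=+29.07

Key-timestep trajectory:
   step    t(s)  obj.x    obj.z    obj.vx   obj.vz 
     52  0.1877   +0.061  +0.050  +0.281  -0.116
    104  0.3755   +0.140  +0.018  +0.561  -0.233
    156  0.5632   +0.272  -0.037  +0.842  -0.349


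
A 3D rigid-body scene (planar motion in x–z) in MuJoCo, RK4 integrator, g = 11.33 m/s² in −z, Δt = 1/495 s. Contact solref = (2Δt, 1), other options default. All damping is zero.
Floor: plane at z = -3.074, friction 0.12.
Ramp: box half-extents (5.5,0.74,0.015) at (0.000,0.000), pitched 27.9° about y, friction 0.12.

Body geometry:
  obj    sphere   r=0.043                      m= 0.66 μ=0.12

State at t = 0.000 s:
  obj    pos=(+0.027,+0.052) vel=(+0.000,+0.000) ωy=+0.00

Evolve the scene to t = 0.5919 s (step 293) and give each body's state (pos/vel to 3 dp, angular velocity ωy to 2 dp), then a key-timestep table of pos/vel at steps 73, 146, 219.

State at t = 0.5919 s:
  obj    pos=(+0.662,-0.285) vel=(+2.138,-1.154) ωy=+41.21

Key-timestep trajectory:
   step    t(s)  obj.x    obj.z    obj.vx   obj.vz 
     73  0.1475   +0.066  +0.031  +0.535  -0.282
    146  0.2949   +0.184  -0.032  +1.072  -0.558
    219  0.4424   +0.381  -0.136  +1.607  -0.840


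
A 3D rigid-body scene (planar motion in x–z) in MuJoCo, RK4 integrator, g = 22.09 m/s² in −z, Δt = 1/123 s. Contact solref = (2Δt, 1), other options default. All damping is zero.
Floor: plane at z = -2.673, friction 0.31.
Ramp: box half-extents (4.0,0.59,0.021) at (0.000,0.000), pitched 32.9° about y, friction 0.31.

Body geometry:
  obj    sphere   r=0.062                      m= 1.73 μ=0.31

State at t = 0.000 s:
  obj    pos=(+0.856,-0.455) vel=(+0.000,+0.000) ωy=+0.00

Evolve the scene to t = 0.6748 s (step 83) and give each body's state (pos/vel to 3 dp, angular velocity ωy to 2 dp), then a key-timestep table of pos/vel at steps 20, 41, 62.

State at t = 0.6748 s:
  obj    pos=(+2.495,-1.515) vel=(+4.856,-3.142) ωy=+93.24

Key-timestep trajectory:
   step    t(s)  obj.x    obj.z    obj.vx   obj.vz 
     20  0.1626   +0.951  -0.517  +1.171  -0.758
     41  0.3333   +1.256  -0.714  +2.399  -1.552
     62  0.5041   +1.771  -1.047  +3.628  -2.347


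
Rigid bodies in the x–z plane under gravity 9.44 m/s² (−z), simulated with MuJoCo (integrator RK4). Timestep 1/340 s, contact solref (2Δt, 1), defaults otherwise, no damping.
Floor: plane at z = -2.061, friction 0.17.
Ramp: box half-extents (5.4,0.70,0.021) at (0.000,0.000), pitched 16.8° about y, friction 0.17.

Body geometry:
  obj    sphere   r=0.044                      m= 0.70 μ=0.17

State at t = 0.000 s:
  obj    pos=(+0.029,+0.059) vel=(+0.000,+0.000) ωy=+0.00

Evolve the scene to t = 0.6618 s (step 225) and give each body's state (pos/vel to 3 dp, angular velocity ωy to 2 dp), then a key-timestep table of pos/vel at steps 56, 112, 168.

State at t = 0.6618 s:
  obj    pos=(+0.438,-0.064) vel=(+1.235,-0.373) ωy=+29.31

Key-timestep trajectory:
   step    t(s)  obj.x    obj.z    obj.vx   obj.vz 
     56  0.1647   +0.054  +0.051  +0.307  -0.093
    112  0.3294   +0.130  +0.029  +0.615  -0.186
    168  0.4941   +0.257  -0.010  +0.922  -0.278


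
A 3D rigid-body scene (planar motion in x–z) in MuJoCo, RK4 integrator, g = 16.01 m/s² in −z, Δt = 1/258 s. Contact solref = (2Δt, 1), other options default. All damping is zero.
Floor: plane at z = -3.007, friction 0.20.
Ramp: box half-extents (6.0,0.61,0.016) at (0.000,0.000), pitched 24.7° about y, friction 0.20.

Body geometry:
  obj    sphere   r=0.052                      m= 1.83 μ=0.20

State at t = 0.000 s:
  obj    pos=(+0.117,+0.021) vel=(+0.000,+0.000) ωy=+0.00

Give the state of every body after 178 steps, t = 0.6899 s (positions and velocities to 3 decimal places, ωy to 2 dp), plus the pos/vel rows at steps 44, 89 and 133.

State at t = 0.6899 s:
  obj    pos=(+1.150,-0.454) vel=(+2.996,-1.378) ωy=+63.39

Key-timestep trajectory:
   step    t(s)  obj.x    obj.z    obj.vx   obj.vz 
     44  0.1705   +0.180  -0.008  +0.741  -0.341
     89  0.3450   +0.375  -0.098  +1.498  -0.689
    133  0.5155   +0.694  -0.244  +2.238  -1.030


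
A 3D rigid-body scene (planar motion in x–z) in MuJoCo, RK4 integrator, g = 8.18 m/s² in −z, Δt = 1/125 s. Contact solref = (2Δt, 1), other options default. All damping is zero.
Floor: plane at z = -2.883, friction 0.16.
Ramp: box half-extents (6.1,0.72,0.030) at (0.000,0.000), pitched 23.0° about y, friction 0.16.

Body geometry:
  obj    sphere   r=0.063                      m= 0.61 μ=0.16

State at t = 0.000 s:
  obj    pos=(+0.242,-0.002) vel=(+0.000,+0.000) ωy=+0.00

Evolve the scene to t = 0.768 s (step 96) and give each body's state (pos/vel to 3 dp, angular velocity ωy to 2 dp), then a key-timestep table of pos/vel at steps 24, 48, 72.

State at t = 0.768 s:
  obj    pos=(+0.862,-0.265) vel=(+1.614,-0.685) ωy=+27.81

Key-timestep trajectory:
   step    t(s)  obj.x    obj.z    obj.vx   obj.vz 
     24  0.1920   +0.281  -0.018  +0.404  -0.171
     48  0.3840   +0.397  -0.068  +0.807  -0.343
     72  0.5760   +0.591  -0.150  +1.211  -0.514


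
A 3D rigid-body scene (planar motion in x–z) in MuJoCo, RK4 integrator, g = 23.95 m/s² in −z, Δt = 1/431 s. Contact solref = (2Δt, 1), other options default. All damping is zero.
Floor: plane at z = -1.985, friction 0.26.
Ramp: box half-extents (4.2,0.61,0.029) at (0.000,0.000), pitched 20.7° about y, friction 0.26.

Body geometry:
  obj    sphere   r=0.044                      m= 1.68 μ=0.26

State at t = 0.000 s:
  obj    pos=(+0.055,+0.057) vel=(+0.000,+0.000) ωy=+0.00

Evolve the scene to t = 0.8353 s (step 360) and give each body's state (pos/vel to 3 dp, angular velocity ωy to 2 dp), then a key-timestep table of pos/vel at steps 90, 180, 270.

State at t = 0.8353 s:
  obj    pos=(+2.028,-0.688) vel=(+4.725,-1.785) ωy=+114.78

Key-timestep trajectory:
   step    t(s)  obj.x    obj.z    obj.vx   obj.vz 
     90  0.2088   +0.178  +0.011  +1.181  -0.446
    180  0.4176   +0.548  -0.129  +2.362  -0.893
    270  0.6265   +1.165  -0.362  +3.544  -1.339


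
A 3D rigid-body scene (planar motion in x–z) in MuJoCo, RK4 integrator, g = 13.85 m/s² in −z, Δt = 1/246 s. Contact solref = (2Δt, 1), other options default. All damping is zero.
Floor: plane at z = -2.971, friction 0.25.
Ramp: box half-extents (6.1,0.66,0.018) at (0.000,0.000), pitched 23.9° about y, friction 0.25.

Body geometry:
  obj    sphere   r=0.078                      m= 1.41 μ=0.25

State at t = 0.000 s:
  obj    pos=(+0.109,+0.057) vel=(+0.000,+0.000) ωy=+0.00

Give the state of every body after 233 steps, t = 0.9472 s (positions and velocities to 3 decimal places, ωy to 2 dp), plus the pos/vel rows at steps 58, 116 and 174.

State at t = 0.9472 s:
  obj    pos=(+1.753,-0.672) vel=(+3.471,-1.538) ωy=+48.66

Key-timestep trajectory:
   step    t(s)  obj.x    obj.z    obj.vx   obj.vz 
     58  0.2358   +0.211  +0.012  +0.864  -0.383
    116  0.4715   +0.516  -0.124  +1.728  -0.766
    174  0.7073   +1.026  -0.350  +2.592  -1.149


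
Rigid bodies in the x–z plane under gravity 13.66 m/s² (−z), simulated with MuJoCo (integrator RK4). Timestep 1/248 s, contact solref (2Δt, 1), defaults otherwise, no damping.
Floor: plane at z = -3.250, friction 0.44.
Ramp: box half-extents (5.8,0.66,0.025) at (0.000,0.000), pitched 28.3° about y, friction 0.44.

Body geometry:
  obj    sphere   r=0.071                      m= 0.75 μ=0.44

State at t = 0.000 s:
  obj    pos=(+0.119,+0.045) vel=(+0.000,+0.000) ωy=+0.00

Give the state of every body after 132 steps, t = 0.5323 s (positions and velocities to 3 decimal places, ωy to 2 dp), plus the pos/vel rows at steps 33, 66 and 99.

State at t = 0.5323 s:
  obj    pos=(+0.696,-0.266) vel=(+2.168,-1.167) ωy=+34.67

Key-timestep trajectory:
   step    t(s)  obj.x    obj.z    obj.vx   obj.vz 
     33  0.1331   +0.155  +0.026  +0.542  -0.292
     66  0.2661   +0.263  -0.033  +1.084  -0.584
     99  0.3992   +0.444  -0.130  +1.626  -0.876
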